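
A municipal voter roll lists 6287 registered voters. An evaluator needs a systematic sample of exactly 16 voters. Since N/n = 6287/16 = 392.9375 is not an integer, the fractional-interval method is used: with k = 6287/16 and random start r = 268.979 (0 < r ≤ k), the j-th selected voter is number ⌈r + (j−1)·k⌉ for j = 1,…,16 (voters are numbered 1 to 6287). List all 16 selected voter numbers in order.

j=1: r + 0k = 268.979 → ⌈·⌉ = 269
j=2: r + 1k = 661.9165 → ⌈·⌉ = 662
j=3: r + 2k = 1054.854 → ⌈·⌉ = 1055
j=4: r + 3k = 1447.7915 → ⌈·⌉ = 1448
j=5: r + 4k = 1840.729 → ⌈·⌉ = 1841
j=6: r + 5k = 2233.6665 → ⌈·⌉ = 2234
j=7: r + 6k = 2626.604 → ⌈·⌉ = 2627
j=8: r + 7k = 3019.5415 → ⌈·⌉ = 3020
j=9: r + 8k = 3412.479 → ⌈·⌉ = 3413
j=10: r + 9k = 3805.4165 → ⌈·⌉ = 3806
j=11: r + 10k = 4198.354 → ⌈·⌉ = 4199
j=12: r + 11k = 4591.2915 → ⌈·⌉ = 4592
j=13: r + 12k = 4984.229 → ⌈·⌉ = 4985
j=14: r + 13k = 5377.1665 → ⌈·⌉ = 5378
j=15: r + 14k = 5770.104 → ⌈·⌉ = 5771
j=16: r + 15k = 6163.0415 → ⌈·⌉ = 6164

269, 662, 1055, 1448, 1841, 2234, 2627, 3020, 3413, 3806, 4199, 4592, 4985, 5378, 5771, 6164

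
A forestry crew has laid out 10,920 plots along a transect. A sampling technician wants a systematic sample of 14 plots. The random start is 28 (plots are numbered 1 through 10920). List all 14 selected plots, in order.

k = N/n = 10920/14 = 780
plot 1: 28
plot 2: 28 + 780 = 808
plot 3: 808 + 780 = 1588
plot 4: 1588 + 780 = 2368
plot 5: 2368 + 780 = 3148
plot 6: 3148 + 780 = 3928
plot 7: 3928 + 780 = 4708
plot 8: 4708 + 780 = 5488
plot 9: 5488 + 780 = 6268
plot 10: 6268 + 780 = 7048
plot 11: 7048 + 780 = 7828
plot 12: 7828 + 780 = 8608
plot 13: 8608 + 780 = 9388
plot 14: 9388 + 780 = 10168

28, 808, 1588, 2368, 3148, 3928, 4708, 5488, 6268, 7048, 7828, 8608, 9388, 10168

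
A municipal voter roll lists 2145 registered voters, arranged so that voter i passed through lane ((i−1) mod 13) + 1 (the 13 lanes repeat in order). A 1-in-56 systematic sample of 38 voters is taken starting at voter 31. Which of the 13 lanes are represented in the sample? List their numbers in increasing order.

1, 2, 3, 4, 5, 6, 7, 8, 9, 10, 11, 12, 13

Consecutive selections differ by k = 56, so their lane numbers differ by 56 mod 13 = 4.
gcd(56, 13) = 1, so the sample visits 13/1 = 13 distinct residues mod 13.
Start 31 is lane 5; the lanes hit are 1, 2, 3, 4, 5, 6, 7, 8, 9, 10, 11, 12, 13.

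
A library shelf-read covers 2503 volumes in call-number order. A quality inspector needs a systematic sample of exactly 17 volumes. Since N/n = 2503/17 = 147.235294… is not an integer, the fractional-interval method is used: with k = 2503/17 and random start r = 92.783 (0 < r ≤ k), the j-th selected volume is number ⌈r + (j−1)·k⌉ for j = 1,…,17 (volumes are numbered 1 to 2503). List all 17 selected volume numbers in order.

93, 241, 388, 535, 682, 829, 977, 1124, 1271, 1418, 1566, 1713, 1860, 2007, 2155, 2302, 2449

j=1: r + 0k = 92.783 → ⌈·⌉ = 93
j=2: r + 1k = 240.018294… → ⌈·⌉ = 241
j=3: r + 2k = 387.253588… → ⌈·⌉ = 388
j=4: r + 3k = 534.488882… → ⌈·⌉ = 535
j=5: r + 4k = 681.724176… → ⌈·⌉ = 682
j=6: r + 5k = 828.959470… → ⌈·⌉ = 829
j=7: r + 6k = 976.194764… → ⌈·⌉ = 977
j=8: r + 7k = 1123.430058… → ⌈·⌉ = 1124
j=9: r + 8k = 1270.665352… → ⌈·⌉ = 1271
j=10: r + 9k = 1417.900647… → ⌈·⌉ = 1418
j=11: r + 10k = 1565.135941… → ⌈·⌉ = 1566
j=12: r + 11k = 1712.371235… → ⌈·⌉ = 1713
j=13: r + 12k = 1859.606529… → ⌈·⌉ = 1860
j=14: r + 13k = 2006.841823… → ⌈·⌉ = 2007
j=15: r + 14k = 2154.077117… → ⌈·⌉ = 2155
j=16: r + 15k = 2301.312411… → ⌈·⌉ = 2302
j=17: r + 16k = 2448.547705… → ⌈·⌉ = 2449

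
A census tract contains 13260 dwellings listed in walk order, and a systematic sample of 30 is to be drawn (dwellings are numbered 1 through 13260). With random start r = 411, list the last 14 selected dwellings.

7483, 7925, 8367, 8809, 9251, 9693, 10135, 10577, 11019, 11461, 11903, 12345, 12787, 13229

k = N/n = 13260/30 = 442
17th selection = 411 + 16×442 = 7483
18th: 7483 + 442 = 7925
19th: 7925 + 442 = 8367
20th: 8367 + 442 = 8809
21st: 8809 + 442 = 9251
22nd: 9251 + 442 = 9693
23rd: 9693 + 442 = 10135
24th: 10135 + 442 = 10577
25th: 10577 + 442 = 11019
26th: 11019 + 442 = 11461
27th: 11461 + 442 = 11903
28th: 11903 + 442 = 12345
29th: 12345 + 442 = 12787
30th: 12787 + 442 = 13229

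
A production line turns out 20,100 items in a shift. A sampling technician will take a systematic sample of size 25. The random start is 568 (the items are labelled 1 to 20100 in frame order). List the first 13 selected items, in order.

k = N/n = 20100/25 = 804
item 1: 568
item 2: 568 + 804 = 1372
item 3: 1372 + 804 = 2176
item 4: 2176 + 804 = 2980
item 5: 2980 + 804 = 3784
item 6: 3784 + 804 = 4588
item 7: 4588 + 804 = 5392
item 8: 5392 + 804 = 6196
item 9: 6196 + 804 = 7000
item 10: 7000 + 804 = 7804
item 11: 7804 + 804 = 8608
item 12: 8608 + 804 = 9412
item 13: 9412 + 804 = 10216

568, 1372, 2176, 2980, 3784, 4588, 5392, 6196, 7000, 7804, 8608, 9412, 10216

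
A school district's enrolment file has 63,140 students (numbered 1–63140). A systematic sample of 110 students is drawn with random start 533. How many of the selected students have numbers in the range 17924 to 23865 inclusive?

10

k = 63140/110 = 574
First selection ≥ 17924: 533 + ⌈(17924−533)/574⌉·574 = 533 + 31×574 = 18327
Last selection ≤ 23865: 533 + ⌊(23865−533)/574⌋·574 = 533 + 40×574 = 23493
Count = 40 − 31 + 1 = 10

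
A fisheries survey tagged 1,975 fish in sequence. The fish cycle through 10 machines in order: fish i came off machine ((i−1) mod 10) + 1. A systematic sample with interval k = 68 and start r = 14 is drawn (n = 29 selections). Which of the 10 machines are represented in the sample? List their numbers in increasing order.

Consecutive selections differ by k = 68, so their machine numbers differ by 68 mod 10 = 8.
gcd(68, 10) = 2, so the sample visits 10/2 = 5 distinct residues mod 10.
Start 14 is machine 4; the machines hit are 2, 4, 6, 8, 10.

2, 4, 6, 8, 10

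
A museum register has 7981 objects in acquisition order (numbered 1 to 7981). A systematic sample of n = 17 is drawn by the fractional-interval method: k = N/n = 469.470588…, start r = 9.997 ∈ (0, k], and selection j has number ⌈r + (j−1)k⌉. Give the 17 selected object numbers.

j=1: r + 0k = 9.997 → ⌈·⌉ = 10
j=2: r + 1k = 479.467588… → ⌈·⌉ = 480
j=3: r + 2k = 948.938176… → ⌈·⌉ = 949
j=4: r + 3k = 1418.408764… → ⌈·⌉ = 1419
j=5: r + 4k = 1887.879352… → ⌈·⌉ = 1888
j=6: r + 5k = 2357.349941… → ⌈·⌉ = 2358
j=7: r + 6k = 2826.820529… → ⌈·⌉ = 2827
j=8: r + 7k = 3296.291117… → ⌈·⌉ = 3297
j=9: r + 8k = 3765.761705… → ⌈·⌉ = 3766
j=10: r + 9k = 4235.232294… → ⌈·⌉ = 4236
j=11: r + 10k = 4704.702882… → ⌈·⌉ = 4705
j=12: r + 11k = 5174.173470… → ⌈·⌉ = 5175
j=13: r + 12k = 5643.644058… → ⌈·⌉ = 5644
j=14: r + 13k = 6113.114647… → ⌈·⌉ = 6114
j=15: r + 14k = 6582.585235… → ⌈·⌉ = 6583
j=16: r + 15k = 7052.055823… → ⌈·⌉ = 7053
j=17: r + 16k = 7521.526411… → ⌈·⌉ = 7522

10, 480, 949, 1419, 1888, 2358, 2827, 3297, 3766, 4236, 4705, 5175, 5644, 6114, 6583, 7053, 7522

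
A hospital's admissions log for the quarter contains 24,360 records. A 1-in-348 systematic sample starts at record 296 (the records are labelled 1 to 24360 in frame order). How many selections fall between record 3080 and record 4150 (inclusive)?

4

k = 348
First selection ≥ 3080: 296 + ⌈(3080−296)/348⌉·348 = 296 + 8×348 = 3080
Last selection ≤ 4150: 296 + ⌊(4150−296)/348⌋·348 = 296 + 11×348 = 4124
Count = 11 − 8 + 1 = 4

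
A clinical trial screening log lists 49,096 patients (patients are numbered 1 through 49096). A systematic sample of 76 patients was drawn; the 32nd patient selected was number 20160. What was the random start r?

k = 49096/76 = 646
r = 20160 − (32−1)×646 = 20160 − 20026 = 134

134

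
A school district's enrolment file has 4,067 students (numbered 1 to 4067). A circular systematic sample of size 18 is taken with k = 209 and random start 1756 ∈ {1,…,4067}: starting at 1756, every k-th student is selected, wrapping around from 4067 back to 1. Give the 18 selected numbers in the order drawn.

1756, 1965, 2174, 2383, 2592, 2801, 3010, 3219, 3428, 3637, 3846, 4055, 197, 406, 615, 824, 1033, 1242

Selection 1: 1756
Selection 2: 1756 + 209 = 1965
Selection 3: 1965 + 209 = 2174
Selection 4: 2174 + 209 = 2383
Selection 5: 2383 + 209 = 2592
Selection 6: 2592 + 209 = 2801
Selection 7: 2801 + 209 = 3010
Selection 8: 3010 + 209 = 3219
Selection 9: 3219 + 209 = 3428
Selection 10: 3428 + 209 = 3637
Selection 11: 3637 + 209 = 3846
Selection 12: 3846 + 209 = 4055
Selection 13: 4055 + 209 = 4264 → 4264 − 4067 = 197
Selection 14: 197 + 209 = 406
Selection 15: 406 + 209 = 615
Selection 16: 615 + 209 = 824
Selection 17: 824 + 209 = 1033
Selection 18: 1033 + 209 = 1242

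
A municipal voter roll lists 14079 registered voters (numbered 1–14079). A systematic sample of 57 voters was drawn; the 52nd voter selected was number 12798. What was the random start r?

201

k = 14079/57 = 247
r = 12798 − (52−1)×247 = 12798 − 12597 = 201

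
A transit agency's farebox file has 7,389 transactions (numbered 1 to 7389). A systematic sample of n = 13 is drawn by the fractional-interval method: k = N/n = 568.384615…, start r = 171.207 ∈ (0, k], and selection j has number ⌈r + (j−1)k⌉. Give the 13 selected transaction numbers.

172, 740, 1308, 1877, 2445, 3014, 3582, 4150, 4719, 5287, 5856, 6424, 6992

j=1: r + 0k = 171.207 → ⌈·⌉ = 172
j=2: r + 1k = 739.591615… → ⌈·⌉ = 740
j=3: r + 2k = 1307.976230… → ⌈·⌉ = 1308
j=4: r + 3k = 1876.360846… → ⌈·⌉ = 1877
j=5: r + 4k = 2444.745461… → ⌈·⌉ = 2445
j=6: r + 5k = 3013.130076… → ⌈·⌉ = 3014
j=7: r + 6k = 3581.514692… → ⌈·⌉ = 3582
j=8: r + 7k = 4149.899307… → ⌈·⌉ = 4150
j=9: r + 8k = 4718.283923… → ⌈·⌉ = 4719
j=10: r + 9k = 5286.668538… → ⌈·⌉ = 5287
j=11: r + 10k = 5855.053153… → ⌈·⌉ = 5856
j=12: r + 11k = 6423.437769… → ⌈·⌉ = 6424
j=13: r + 12k = 6991.822384… → ⌈·⌉ = 6992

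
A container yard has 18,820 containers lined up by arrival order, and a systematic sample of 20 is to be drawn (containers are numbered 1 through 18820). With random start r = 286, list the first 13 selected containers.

k = N/n = 18820/20 = 941
container 1: 286
container 2: 286 + 941 = 1227
container 3: 1227 + 941 = 2168
container 4: 2168 + 941 = 3109
container 5: 3109 + 941 = 4050
container 6: 4050 + 941 = 4991
container 7: 4991 + 941 = 5932
container 8: 5932 + 941 = 6873
container 9: 6873 + 941 = 7814
container 10: 7814 + 941 = 8755
container 11: 8755 + 941 = 9696
container 12: 9696 + 941 = 10637
container 13: 10637 + 941 = 11578

286, 1227, 2168, 3109, 4050, 4991, 5932, 6873, 7814, 8755, 9696, 10637, 11578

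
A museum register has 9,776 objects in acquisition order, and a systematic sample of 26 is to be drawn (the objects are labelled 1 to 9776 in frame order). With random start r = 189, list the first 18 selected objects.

189, 565, 941, 1317, 1693, 2069, 2445, 2821, 3197, 3573, 3949, 4325, 4701, 5077, 5453, 5829, 6205, 6581

k = N/n = 9776/26 = 376
object 1: 189
object 2: 189 + 376 = 565
object 3: 565 + 376 = 941
object 4: 941 + 376 = 1317
object 5: 1317 + 376 = 1693
object 6: 1693 + 376 = 2069
object 7: 2069 + 376 = 2445
object 8: 2445 + 376 = 2821
object 9: 2821 + 376 = 3197
object 10: 3197 + 376 = 3573
object 11: 3573 + 376 = 3949
object 12: 3949 + 376 = 4325
object 13: 4325 + 376 = 4701
object 14: 4701 + 376 = 5077
object 15: 5077 + 376 = 5453
object 16: 5453 + 376 = 5829
object 17: 5829 + 376 = 6205
object 18: 6205 + 376 = 6581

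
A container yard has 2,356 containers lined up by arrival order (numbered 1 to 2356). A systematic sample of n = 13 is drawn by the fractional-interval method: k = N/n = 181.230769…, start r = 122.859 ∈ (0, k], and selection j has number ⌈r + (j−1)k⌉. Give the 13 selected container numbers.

123, 305, 486, 667, 848, 1030, 1211, 1392, 1573, 1754, 1936, 2117, 2298

j=1: r + 0k = 122.859 → ⌈·⌉ = 123
j=2: r + 1k = 304.089769… → ⌈·⌉ = 305
j=3: r + 2k = 485.320538… → ⌈·⌉ = 486
j=4: r + 3k = 666.551307… → ⌈·⌉ = 667
j=5: r + 4k = 847.782076… → ⌈·⌉ = 848
j=6: r + 5k = 1029.012846… → ⌈·⌉ = 1030
j=7: r + 6k = 1210.243615… → ⌈·⌉ = 1211
j=8: r + 7k = 1391.474384… → ⌈·⌉ = 1392
j=9: r + 8k = 1572.705153… → ⌈·⌉ = 1573
j=10: r + 9k = 1753.935923… → ⌈·⌉ = 1754
j=11: r + 10k = 1935.166692… → ⌈·⌉ = 1936
j=12: r + 11k = 2116.397461… → ⌈·⌉ = 2117
j=13: r + 12k = 2297.628230… → ⌈·⌉ = 2298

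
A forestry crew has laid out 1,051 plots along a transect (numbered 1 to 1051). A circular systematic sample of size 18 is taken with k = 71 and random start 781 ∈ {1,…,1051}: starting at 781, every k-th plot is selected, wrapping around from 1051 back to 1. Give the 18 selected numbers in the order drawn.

781, 852, 923, 994, 14, 85, 156, 227, 298, 369, 440, 511, 582, 653, 724, 795, 866, 937

Selection 1: 781
Selection 2: 781 + 71 = 852
Selection 3: 852 + 71 = 923
Selection 4: 923 + 71 = 994
Selection 5: 994 + 71 = 1065 → 1065 − 1051 = 14
Selection 6: 14 + 71 = 85
Selection 7: 85 + 71 = 156
Selection 8: 156 + 71 = 227
Selection 9: 227 + 71 = 298
Selection 10: 298 + 71 = 369
Selection 11: 369 + 71 = 440
Selection 12: 440 + 71 = 511
Selection 13: 511 + 71 = 582
Selection 14: 582 + 71 = 653
Selection 15: 653 + 71 = 724
Selection 16: 724 + 71 = 795
Selection 17: 795 + 71 = 866
Selection 18: 866 + 71 = 937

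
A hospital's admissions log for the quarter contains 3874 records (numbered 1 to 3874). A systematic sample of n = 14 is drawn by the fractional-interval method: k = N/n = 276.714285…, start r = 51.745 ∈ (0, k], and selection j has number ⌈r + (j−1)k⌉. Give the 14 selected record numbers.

j=1: r + 0k = 51.745 → ⌈·⌉ = 52
j=2: r + 1k = 328.459285… → ⌈·⌉ = 329
j=3: r + 2k = 605.173571… → ⌈·⌉ = 606
j=4: r + 3k = 881.887857… → ⌈·⌉ = 882
j=5: r + 4k = 1158.602142… → ⌈·⌉ = 1159
j=6: r + 5k = 1435.316428… → ⌈·⌉ = 1436
j=7: r + 6k = 1712.030714… → ⌈·⌉ = 1713
j=8: r + 7k = 1988.745 → ⌈·⌉ = 1989
j=9: r + 8k = 2265.459285… → ⌈·⌉ = 2266
j=10: r + 9k = 2542.173571… → ⌈·⌉ = 2543
j=11: r + 10k = 2818.887857… → ⌈·⌉ = 2819
j=12: r + 11k = 3095.602142… → ⌈·⌉ = 3096
j=13: r + 12k = 3372.316428… → ⌈·⌉ = 3373
j=14: r + 13k = 3649.030714… → ⌈·⌉ = 3650

52, 329, 606, 882, 1159, 1436, 1713, 1989, 2266, 2543, 2819, 3096, 3373, 3650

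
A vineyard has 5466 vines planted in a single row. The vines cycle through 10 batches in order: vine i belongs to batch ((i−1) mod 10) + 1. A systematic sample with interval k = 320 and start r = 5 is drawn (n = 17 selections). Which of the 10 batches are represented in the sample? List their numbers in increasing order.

5

Consecutive selections differ by k = 320, so their batch numbers differ by 320 mod 10 = 0.
gcd(320, 10) = 10, so the sample visits 10/10 = 1 distinct residues mod 10.
Start 5 is batch 5; the batches hit are 5.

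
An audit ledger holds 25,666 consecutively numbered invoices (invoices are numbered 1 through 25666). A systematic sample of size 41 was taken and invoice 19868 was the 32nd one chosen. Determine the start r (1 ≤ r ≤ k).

k = 25666/41 = 626
r = 19868 − (32−1)×626 = 19868 − 19406 = 462

462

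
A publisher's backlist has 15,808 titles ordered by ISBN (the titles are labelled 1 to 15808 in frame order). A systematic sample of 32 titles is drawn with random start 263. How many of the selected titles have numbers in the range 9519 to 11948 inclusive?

5

k = 15808/32 = 494
First selection ≥ 9519: 263 + ⌈(9519−263)/494⌉·494 = 263 + 19×494 = 9649
Last selection ≤ 11948: 263 + ⌊(11948−263)/494⌋·494 = 263 + 23×494 = 11625
Count = 23 − 19 + 1 = 5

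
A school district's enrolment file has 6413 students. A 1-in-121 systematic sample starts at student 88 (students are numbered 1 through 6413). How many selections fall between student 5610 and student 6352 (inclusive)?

6

k = 121
First selection ≥ 5610: 88 + ⌈(5610−88)/121⌉·121 = 88 + 46×121 = 5654
Last selection ≤ 6352: 88 + ⌊(6352−88)/121⌋·121 = 88 + 51×121 = 6259
Count = 51 − 46 + 1 = 6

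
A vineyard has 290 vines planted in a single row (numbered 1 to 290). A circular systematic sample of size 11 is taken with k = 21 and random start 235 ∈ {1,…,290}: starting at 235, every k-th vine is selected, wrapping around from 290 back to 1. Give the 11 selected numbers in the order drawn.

Selection 1: 235
Selection 2: 235 + 21 = 256
Selection 3: 256 + 21 = 277
Selection 4: 277 + 21 = 298 → 298 − 290 = 8
Selection 5: 8 + 21 = 29
Selection 6: 29 + 21 = 50
Selection 7: 50 + 21 = 71
Selection 8: 71 + 21 = 92
Selection 9: 92 + 21 = 113
Selection 10: 113 + 21 = 134
Selection 11: 134 + 21 = 155

235, 256, 277, 8, 29, 50, 71, 92, 113, 134, 155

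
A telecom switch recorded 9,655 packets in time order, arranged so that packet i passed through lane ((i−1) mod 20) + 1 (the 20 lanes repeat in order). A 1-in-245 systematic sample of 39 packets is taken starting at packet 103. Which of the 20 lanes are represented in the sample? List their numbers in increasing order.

Consecutive selections differ by k = 245, so their lane numbers differ by 245 mod 20 = 5.
gcd(245, 20) = 5, so the sample visits 20/5 = 4 distinct residues mod 20.
Start 103 is lane 3; the lanes hit are 3, 8, 13, 18.

3, 8, 13, 18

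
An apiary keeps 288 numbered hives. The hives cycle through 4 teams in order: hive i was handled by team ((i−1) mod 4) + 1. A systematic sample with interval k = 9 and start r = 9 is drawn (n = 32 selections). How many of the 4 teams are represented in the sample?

Consecutive selections differ by k = 9, so their team numbers differ by 9 mod 4 = 1.
gcd(9, 4) = 1, so the sample visits 4/1 = 4 distinct residues mod 4.
Start 9 is team 1; the teams hit are 1, 2, 3, 4.

4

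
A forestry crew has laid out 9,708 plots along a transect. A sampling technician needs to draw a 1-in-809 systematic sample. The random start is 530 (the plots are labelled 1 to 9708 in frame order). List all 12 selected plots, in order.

plot 1: 530
plot 2: 530 + 809 = 1339
plot 3: 1339 + 809 = 2148
plot 4: 2148 + 809 = 2957
plot 5: 2957 + 809 = 3766
plot 6: 3766 + 809 = 4575
plot 7: 4575 + 809 = 5384
plot 8: 5384 + 809 = 6193
plot 9: 6193 + 809 = 7002
plot 10: 7002 + 809 = 7811
plot 11: 7811 + 809 = 8620
plot 12: 8620 + 809 = 9429

530, 1339, 2148, 2957, 3766, 4575, 5384, 6193, 7002, 7811, 8620, 9429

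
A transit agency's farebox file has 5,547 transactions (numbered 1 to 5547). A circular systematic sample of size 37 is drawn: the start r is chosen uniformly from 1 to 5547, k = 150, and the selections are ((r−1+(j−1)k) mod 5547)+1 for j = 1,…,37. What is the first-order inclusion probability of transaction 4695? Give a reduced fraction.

For each position j, as r ranges over 1…5547 the j-th selection hits every transaction exactly once, so transaction 4695 is selected for exactly 37 of the 5547 starts.
Inclusion probability = 37/5547.

37/5547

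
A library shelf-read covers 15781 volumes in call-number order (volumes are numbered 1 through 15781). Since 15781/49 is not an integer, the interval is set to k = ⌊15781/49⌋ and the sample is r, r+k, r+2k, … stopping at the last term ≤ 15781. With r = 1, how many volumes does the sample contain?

50

k = ⌊15781/49⌋ = 322
Achieved size = ⌊(15781 − 1)/322⌋ + 1 = ⌊15780/322⌋ + 1 = 49 + 1 = 50
(last selection: 1 + 49×322 = 15779 ≤ 15781; next would be 16101 > 15781)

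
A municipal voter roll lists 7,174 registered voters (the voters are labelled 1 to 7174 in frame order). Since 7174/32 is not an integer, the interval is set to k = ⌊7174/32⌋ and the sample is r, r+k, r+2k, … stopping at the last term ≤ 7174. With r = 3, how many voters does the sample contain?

k = ⌊7174/32⌋ = 224
Achieved size = ⌊(7174 − 3)/224⌋ + 1 = ⌊7171/224⌋ + 1 = 32 + 1 = 33
(last selection: 3 + 32×224 = 7171 ≤ 7174; next would be 7395 > 7174)

33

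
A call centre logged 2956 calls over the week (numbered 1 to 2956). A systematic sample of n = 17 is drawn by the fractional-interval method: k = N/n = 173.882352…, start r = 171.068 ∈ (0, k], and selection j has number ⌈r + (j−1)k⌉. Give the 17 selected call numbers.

172, 345, 519, 693, 867, 1041, 1215, 1389, 1563, 1737, 1910, 2084, 2258, 2432, 2606, 2780, 2954

j=1: r + 0k = 171.068 → ⌈·⌉ = 172
j=2: r + 1k = 344.950352… → ⌈·⌉ = 345
j=3: r + 2k = 518.832705… → ⌈·⌉ = 519
j=4: r + 3k = 692.715058… → ⌈·⌉ = 693
j=5: r + 4k = 866.597411… → ⌈·⌉ = 867
j=6: r + 5k = 1040.479764… → ⌈·⌉ = 1041
j=7: r + 6k = 1214.362117… → ⌈·⌉ = 1215
j=8: r + 7k = 1388.244470… → ⌈·⌉ = 1389
j=9: r + 8k = 1562.126823… → ⌈·⌉ = 1563
j=10: r + 9k = 1736.009176… → ⌈·⌉ = 1737
j=11: r + 10k = 1909.891529… → ⌈·⌉ = 1910
j=12: r + 11k = 2083.773882… → ⌈·⌉ = 2084
j=13: r + 12k = 2257.656235… → ⌈·⌉ = 2258
j=14: r + 13k = 2431.538588… → ⌈·⌉ = 2432
j=15: r + 14k = 2605.420941… → ⌈·⌉ = 2606
j=16: r + 15k = 2779.303294… → ⌈·⌉ = 2780
j=17: r + 16k = 2953.185647… → ⌈·⌉ = 2954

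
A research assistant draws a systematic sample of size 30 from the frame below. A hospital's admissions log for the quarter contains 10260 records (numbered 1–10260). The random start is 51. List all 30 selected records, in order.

k = N/n = 10260/30 = 342
record 1: 51
record 2: 51 + 342 = 393
record 3: 393 + 342 = 735
record 4: 735 + 342 = 1077
record 5: 1077 + 342 = 1419
record 6: 1419 + 342 = 1761
record 7: 1761 + 342 = 2103
record 8: 2103 + 342 = 2445
record 9: 2445 + 342 = 2787
record 10: 2787 + 342 = 3129
record 11: 3129 + 342 = 3471
record 12: 3471 + 342 = 3813
record 13: 3813 + 342 = 4155
record 14: 4155 + 342 = 4497
record 15: 4497 + 342 = 4839
record 16: 4839 + 342 = 5181
record 17: 5181 + 342 = 5523
record 18: 5523 + 342 = 5865
record 19: 5865 + 342 = 6207
record 20: 6207 + 342 = 6549
record 21: 6549 + 342 = 6891
record 22: 6891 + 342 = 7233
record 23: 7233 + 342 = 7575
record 24: 7575 + 342 = 7917
record 25: 7917 + 342 = 8259
record 26: 8259 + 342 = 8601
record 27: 8601 + 342 = 8943
record 28: 8943 + 342 = 9285
record 29: 9285 + 342 = 9627
record 30: 9627 + 342 = 9969

51, 393, 735, 1077, 1419, 1761, 2103, 2445, 2787, 3129, 3471, 3813, 4155, 4497, 4839, 5181, 5523, 5865, 6207, 6549, 6891, 7233, 7575, 7917, 8259, 8601, 8943, 9285, 9627, 9969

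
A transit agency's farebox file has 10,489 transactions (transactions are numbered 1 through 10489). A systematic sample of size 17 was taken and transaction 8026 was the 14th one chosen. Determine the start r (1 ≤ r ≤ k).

k = 10489/17 = 617
r = 8026 − (14−1)×617 = 8026 − 8021 = 5

5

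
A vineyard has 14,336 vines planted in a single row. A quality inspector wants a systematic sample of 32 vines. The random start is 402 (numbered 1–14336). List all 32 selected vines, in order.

k = N/n = 14336/32 = 448
vine 1: 402
vine 2: 402 + 448 = 850
vine 3: 850 + 448 = 1298
vine 4: 1298 + 448 = 1746
vine 5: 1746 + 448 = 2194
vine 6: 2194 + 448 = 2642
vine 7: 2642 + 448 = 3090
vine 8: 3090 + 448 = 3538
vine 9: 3538 + 448 = 3986
vine 10: 3986 + 448 = 4434
vine 11: 4434 + 448 = 4882
vine 12: 4882 + 448 = 5330
vine 13: 5330 + 448 = 5778
vine 14: 5778 + 448 = 6226
vine 15: 6226 + 448 = 6674
vine 16: 6674 + 448 = 7122
vine 17: 7122 + 448 = 7570
vine 18: 7570 + 448 = 8018
vine 19: 8018 + 448 = 8466
vine 20: 8466 + 448 = 8914
vine 21: 8914 + 448 = 9362
vine 22: 9362 + 448 = 9810
vine 23: 9810 + 448 = 10258
vine 24: 10258 + 448 = 10706
vine 25: 10706 + 448 = 11154
vine 26: 11154 + 448 = 11602
vine 27: 11602 + 448 = 12050
vine 28: 12050 + 448 = 12498
vine 29: 12498 + 448 = 12946
vine 30: 12946 + 448 = 13394
vine 31: 13394 + 448 = 13842
vine 32: 13842 + 448 = 14290

402, 850, 1298, 1746, 2194, 2642, 3090, 3538, 3986, 4434, 4882, 5330, 5778, 6226, 6674, 7122, 7570, 8018, 8466, 8914, 9362, 9810, 10258, 10706, 11154, 11602, 12050, 12498, 12946, 13394, 13842, 14290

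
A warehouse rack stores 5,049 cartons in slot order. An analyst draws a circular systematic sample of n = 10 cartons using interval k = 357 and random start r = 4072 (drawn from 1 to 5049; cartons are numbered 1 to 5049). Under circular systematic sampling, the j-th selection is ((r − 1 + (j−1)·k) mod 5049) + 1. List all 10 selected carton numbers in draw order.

4072, 4429, 4786, 94, 451, 808, 1165, 1522, 1879, 2236

Selection 1: 4072
Selection 2: 4072 + 357 = 4429
Selection 3: 4429 + 357 = 4786
Selection 4: 4786 + 357 = 5143 → 5143 − 5049 = 94
Selection 5: 94 + 357 = 451
Selection 6: 451 + 357 = 808
Selection 7: 808 + 357 = 1165
Selection 8: 1165 + 357 = 1522
Selection 9: 1522 + 357 = 1879
Selection 10: 1879 + 357 = 2236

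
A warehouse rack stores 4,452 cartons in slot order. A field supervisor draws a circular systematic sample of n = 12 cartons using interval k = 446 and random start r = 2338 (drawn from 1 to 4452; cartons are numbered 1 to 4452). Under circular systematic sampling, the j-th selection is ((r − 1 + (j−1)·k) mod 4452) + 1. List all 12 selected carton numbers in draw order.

2338, 2784, 3230, 3676, 4122, 116, 562, 1008, 1454, 1900, 2346, 2792

Selection 1: 2338
Selection 2: 2338 + 446 = 2784
Selection 3: 2784 + 446 = 3230
Selection 4: 3230 + 446 = 3676
Selection 5: 3676 + 446 = 4122
Selection 6: 4122 + 446 = 4568 → 4568 − 4452 = 116
Selection 7: 116 + 446 = 562
Selection 8: 562 + 446 = 1008
Selection 9: 1008 + 446 = 1454
Selection 10: 1454 + 446 = 1900
Selection 11: 1900 + 446 = 2346
Selection 12: 2346 + 446 = 2792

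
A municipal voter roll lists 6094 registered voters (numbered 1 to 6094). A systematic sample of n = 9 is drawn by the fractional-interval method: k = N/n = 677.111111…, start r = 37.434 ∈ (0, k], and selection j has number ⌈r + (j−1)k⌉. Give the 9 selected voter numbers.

38, 715, 1392, 2069, 2746, 3423, 4101, 4778, 5455

j=1: r + 0k = 37.434 → ⌈·⌉ = 38
j=2: r + 1k = 714.545111… → ⌈·⌉ = 715
j=3: r + 2k = 1391.656222… → ⌈·⌉ = 1392
j=4: r + 3k = 2068.767333… → ⌈·⌉ = 2069
j=5: r + 4k = 2745.878444… → ⌈·⌉ = 2746
j=6: r + 5k = 3422.989555… → ⌈·⌉ = 3423
j=7: r + 6k = 4100.100666… → ⌈·⌉ = 4101
j=8: r + 7k = 4777.211777… → ⌈·⌉ = 4778
j=9: r + 8k = 5454.322888… → ⌈·⌉ = 5455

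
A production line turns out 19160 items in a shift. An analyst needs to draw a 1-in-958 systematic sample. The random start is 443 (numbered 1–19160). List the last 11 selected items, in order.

10th selection = 443 + 9×958 = 9065
11th: 9065 + 958 = 10023
12th: 10023 + 958 = 10981
13th: 10981 + 958 = 11939
14th: 11939 + 958 = 12897
15th: 12897 + 958 = 13855
16th: 13855 + 958 = 14813
17th: 14813 + 958 = 15771
18th: 15771 + 958 = 16729
19th: 16729 + 958 = 17687
20th: 17687 + 958 = 18645

9065, 10023, 10981, 11939, 12897, 13855, 14813, 15771, 16729, 17687, 18645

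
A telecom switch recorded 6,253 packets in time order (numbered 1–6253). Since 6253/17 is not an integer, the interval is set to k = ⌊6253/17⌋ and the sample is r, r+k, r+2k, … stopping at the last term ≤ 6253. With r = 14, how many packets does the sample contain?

k = ⌊6253/17⌋ = 367
Achieved size = ⌊(6253 − 14)/367⌋ + 1 = ⌊6239/367⌋ + 1 = 17 + 1 = 18
(last selection: 14 + 17×367 = 6253 ≤ 6253; next would be 6620 > 6253)

18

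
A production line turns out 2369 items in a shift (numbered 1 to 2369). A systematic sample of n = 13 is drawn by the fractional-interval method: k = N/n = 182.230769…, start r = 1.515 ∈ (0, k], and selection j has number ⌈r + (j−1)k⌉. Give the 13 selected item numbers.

2, 184, 366, 549, 731, 913, 1095, 1278, 1460, 1642, 1824, 2007, 2189

j=1: r + 0k = 1.515 → ⌈·⌉ = 2
j=2: r + 1k = 183.745769… → ⌈·⌉ = 184
j=3: r + 2k = 365.976538… → ⌈·⌉ = 366
j=4: r + 3k = 548.207307… → ⌈·⌉ = 549
j=5: r + 4k = 730.438076… → ⌈·⌉ = 731
j=6: r + 5k = 912.668846… → ⌈·⌉ = 913
j=7: r + 6k = 1094.899615… → ⌈·⌉ = 1095
j=8: r + 7k = 1277.130384… → ⌈·⌉ = 1278
j=9: r + 8k = 1459.361153… → ⌈·⌉ = 1460
j=10: r + 9k = 1641.591923… → ⌈·⌉ = 1642
j=11: r + 10k = 1823.822692… → ⌈·⌉ = 1824
j=12: r + 11k = 2006.053461… → ⌈·⌉ = 2007
j=13: r + 12k = 2188.284230… → ⌈·⌉ = 2189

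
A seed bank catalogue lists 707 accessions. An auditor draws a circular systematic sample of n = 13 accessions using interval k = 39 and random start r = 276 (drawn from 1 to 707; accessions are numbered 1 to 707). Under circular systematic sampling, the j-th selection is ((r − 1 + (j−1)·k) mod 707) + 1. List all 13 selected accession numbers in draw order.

Selection 1: 276
Selection 2: 276 + 39 = 315
Selection 3: 315 + 39 = 354
Selection 4: 354 + 39 = 393
Selection 5: 393 + 39 = 432
Selection 6: 432 + 39 = 471
Selection 7: 471 + 39 = 510
Selection 8: 510 + 39 = 549
Selection 9: 549 + 39 = 588
Selection 10: 588 + 39 = 627
Selection 11: 627 + 39 = 666
Selection 12: 666 + 39 = 705
Selection 13: 705 + 39 = 744 → 744 − 707 = 37

276, 315, 354, 393, 432, 471, 510, 549, 588, 627, 666, 705, 37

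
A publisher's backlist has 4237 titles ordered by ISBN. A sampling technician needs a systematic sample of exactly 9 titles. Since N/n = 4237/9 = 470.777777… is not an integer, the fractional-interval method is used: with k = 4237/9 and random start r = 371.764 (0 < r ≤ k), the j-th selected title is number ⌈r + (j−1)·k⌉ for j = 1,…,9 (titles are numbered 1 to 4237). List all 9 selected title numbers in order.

j=1: r + 0k = 371.764 → ⌈·⌉ = 372
j=2: r + 1k = 842.541777… → ⌈·⌉ = 843
j=3: r + 2k = 1313.319555… → ⌈·⌉ = 1314
j=4: r + 3k = 1784.097333… → ⌈·⌉ = 1785
j=5: r + 4k = 2254.875111… → ⌈·⌉ = 2255
j=6: r + 5k = 2725.652888… → ⌈·⌉ = 2726
j=7: r + 6k = 3196.430666… → ⌈·⌉ = 3197
j=8: r + 7k = 3667.208444… → ⌈·⌉ = 3668
j=9: r + 8k = 4137.986222… → ⌈·⌉ = 4138

372, 843, 1314, 1785, 2255, 2726, 3197, 3668, 4138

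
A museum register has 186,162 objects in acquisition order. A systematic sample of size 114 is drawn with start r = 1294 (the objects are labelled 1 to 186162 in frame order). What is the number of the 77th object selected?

k = 186162/114 = 1633
77th selection = r + (77−1)·k = 1294 + 76×1633 = 1294 + 124108 = 125402

125402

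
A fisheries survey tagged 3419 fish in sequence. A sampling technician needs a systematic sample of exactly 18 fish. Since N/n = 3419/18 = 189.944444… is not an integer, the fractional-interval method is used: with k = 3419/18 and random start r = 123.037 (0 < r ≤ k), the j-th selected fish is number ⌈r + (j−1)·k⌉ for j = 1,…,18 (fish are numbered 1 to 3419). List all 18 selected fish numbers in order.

j=1: r + 0k = 123.037 → ⌈·⌉ = 124
j=2: r + 1k = 312.981444… → ⌈·⌉ = 313
j=3: r + 2k = 502.925888… → ⌈·⌉ = 503
j=4: r + 3k = 692.870333… → ⌈·⌉ = 693
j=5: r + 4k = 882.814777… → ⌈·⌉ = 883
j=6: r + 5k = 1072.759222… → ⌈·⌉ = 1073
j=7: r + 6k = 1262.703666… → ⌈·⌉ = 1263
j=8: r + 7k = 1452.648111… → ⌈·⌉ = 1453
j=9: r + 8k = 1642.592555… → ⌈·⌉ = 1643
j=10: r + 9k = 1832.537 → ⌈·⌉ = 1833
j=11: r + 10k = 2022.481444… → ⌈·⌉ = 2023
j=12: r + 11k = 2212.425888… → ⌈·⌉ = 2213
j=13: r + 12k = 2402.370333… → ⌈·⌉ = 2403
j=14: r + 13k = 2592.314777… → ⌈·⌉ = 2593
j=15: r + 14k = 2782.259222… → ⌈·⌉ = 2783
j=16: r + 15k = 2972.203666… → ⌈·⌉ = 2973
j=17: r + 16k = 3162.148111… → ⌈·⌉ = 3163
j=18: r + 17k = 3352.092555… → ⌈·⌉ = 3353

124, 313, 503, 693, 883, 1073, 1263, 1453, 1643, 1833, 2023, 2213, 2403, 2593, 2783, 2973, 3163, 3353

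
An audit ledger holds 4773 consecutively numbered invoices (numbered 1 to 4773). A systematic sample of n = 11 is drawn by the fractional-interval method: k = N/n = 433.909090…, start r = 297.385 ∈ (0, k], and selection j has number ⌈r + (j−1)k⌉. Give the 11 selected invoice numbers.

j=1: r + 0k = 297.385 → ⌈·⌉ = 298
j=2: r + 1k = 731.294090… → ⌈·⌉ = 732
j=3: r + 2k = 1165.203181… → ⌈·⌉ = 1166
j=4: r + 3k = 1599.112272… → ⌈·⌉ = 1600
j=5: r + 4k = 2033.021363… → ⌈·⌉ = 2034
j=6: r + 5k = 2466.930454… → ⌈·⌉ = 2467
j=7: r + 6k = 2900.839545… → ⌈·⌉ = 2901
j=8: r + 7k = 3334.748636… → ⌈·⌉ = 3335
j=9: r + 8k = 3768.657727… → ⌈·⌉ = 3769
j=10: r + 9k = 4202.566818… → ⌈·⌉ = 4203
j=11: r + 10k = 4636.475909… → ⌈·⌉ = 4637

298, 732, 1166, 1600, 2034, 2467, 2901, 3335, 3769, 4203, 4637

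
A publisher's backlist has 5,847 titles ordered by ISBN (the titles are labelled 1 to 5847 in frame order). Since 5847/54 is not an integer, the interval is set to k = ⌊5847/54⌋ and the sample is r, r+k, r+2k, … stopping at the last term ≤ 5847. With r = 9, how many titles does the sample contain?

k = ⌊5847/54⌋ = 108
Achieved size = ⌊(5847 − 9)/108⌋ + 1 = ⌊5838/108⌋ + 1 = 54 + 1 = 55
(last selection: 9 + 54×108 = 5841 ≤ 5847; next would be 5949 > 5847)

55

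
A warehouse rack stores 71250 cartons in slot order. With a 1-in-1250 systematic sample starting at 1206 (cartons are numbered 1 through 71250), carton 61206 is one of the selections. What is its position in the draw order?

49

k = 1250
position = (61206 − 1206)/1250 + 1 = 60000/1250 + 1 = 48 + 1 = 49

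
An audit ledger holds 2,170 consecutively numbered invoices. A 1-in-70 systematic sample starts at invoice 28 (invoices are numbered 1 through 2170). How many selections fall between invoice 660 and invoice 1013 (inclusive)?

5

k = 70
First selection ≥ 660: 28 + ⌈(660−28)/70⌉·70 = 28 + 10×70 = 728
Last selection ≤ 1013: 28 + ⌊(1013−28)/70⌋·70 = 28 + 14×70 = 1008
Count = 14 − 10 + 1 = 5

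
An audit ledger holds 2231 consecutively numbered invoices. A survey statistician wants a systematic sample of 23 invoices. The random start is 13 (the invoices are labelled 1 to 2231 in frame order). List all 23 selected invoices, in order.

13, 110, 207, 304, 401, 498, 595, 692, 789, 886, 983, 1080, 1177, 1274, 1371, 1468, 1565, 1662, 1759, 1856, 1953, 2050, 2147

k = N/n = 2231/23 = 97
invoice 1: 13
invoice 2: 13 + 97 = 110
invoice 3: 110 + 97 = 207
invoice 4: 207 + 97 = 304
invoice 5: 304 + 97 = 401
invoice 6: 401 + 97 = 498
invoice 7: 498 + 97 = 595
invoice 8: 595 + 97 = 692
invoice 9: 692 + 97 = 789
invoice 10: 789 + 97 = 886
invoice 11: 886 + 97 = 983
invoice 12: 983 + 97 = 1080
invoice 13: 1080 + 97 = 1177
invoice 14: 1177 + 97 = 1274
invoice 15: 1274 + 97 = 1371
invoice 16: 1371 + 97 = 1468
invoice 17: 1468 + 97 = 1565
invoice 18: 1565 + 97 = 1662
invoice 19: 1662 + 97 = 1759
invoice 20: 1759 + 97 = 1856
invoice 21: 1856 + 97 = 1953
invoice 22: 1953 + 97 = 2050
invoice 23: 2050 + 97 = 2147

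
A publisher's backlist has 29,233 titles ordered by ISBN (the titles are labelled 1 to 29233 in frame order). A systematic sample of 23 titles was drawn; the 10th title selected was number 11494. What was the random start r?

55

k = 29233/23 = 1271
r = 11494 − (10−1)×1271 = 11494 − 11439 = 55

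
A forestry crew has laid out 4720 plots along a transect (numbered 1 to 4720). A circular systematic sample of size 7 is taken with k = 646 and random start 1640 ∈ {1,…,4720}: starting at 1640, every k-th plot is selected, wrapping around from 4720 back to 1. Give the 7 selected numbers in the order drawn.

Selection 1: 1640
Selection 2: 1640 + 646 = 2286
Selection 3: 2286 + 646 = 2932
Selection 4: 2932 + 646 = 3578
Selection 5: 3578 + 646 = 4224
Selection 6: 4224 + 646 = 4870 → 4870 − 4720 = 150
Selection 7: 150 + 646 = 796

1640, 2286, 2932, 3578, 4224, 150, 796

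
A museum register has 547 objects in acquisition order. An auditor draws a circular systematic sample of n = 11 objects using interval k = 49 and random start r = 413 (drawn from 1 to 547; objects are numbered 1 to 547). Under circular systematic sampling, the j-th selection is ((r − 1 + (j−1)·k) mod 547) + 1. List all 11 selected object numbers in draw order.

413, 462, 511, 13, 62, 111, 160, 209, 258, 307, 356

Selection 1: 413
Selection 2: 413 + 49 = 462
Selection 3: 462 + 49 = 511
Selection 4: 511 + 49 = 560 → 560 − 547 = 13
Selection 5: 13 + 49 = 62
Selection 6: 62 + 49 = 111
Selection 7: 111 + 49 = 160
Selection 8: 160 + 49 = 209
Selection 9: 209 + 49 = 258
Selection 10: 258 + 49 = 307
Selection 11: 307 + 49 = 356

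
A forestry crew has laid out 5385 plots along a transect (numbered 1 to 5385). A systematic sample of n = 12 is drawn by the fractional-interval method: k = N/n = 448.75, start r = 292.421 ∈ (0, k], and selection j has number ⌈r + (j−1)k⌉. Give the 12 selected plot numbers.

293, 742, 1190, 1639, 2088, 2537, 2985, 3434, 3883, 4332, 4780, 5229

j=1: r + 0k = 292.421 → ⌈·⌉ = 293
j=2: r + 1k = 741.171 → ⌈·⌉ = 742
j=3: r + 2k = 1189.921 → ⌈·⌉ = 1190
j=4: r + 3k = 1638.671 → ⌈·⌉ = 1639
j=5: r + 4k = 2087.421 → ⌈·⌉ = 2088
j=6: r + 5k = 2536.171 → ⌈·⌉ = 2537
j=7: r + 6k = 2984.921 → ⌈·⌉ = 2985
j=8: r + 7k = 3433.671 → ⌈·⌉ = 3434
j=9: r + 8k = 3882.421 → ⌈·⌉ = 3883
j=10: r + 9k = 4331.171 → ⌈·⌉ = 4332
j=11: r + 10k = 4779.921 → ⌈·⌉ = 4780
j=12: r + 11k = 5228.671 → ⌈·⌉ = 5229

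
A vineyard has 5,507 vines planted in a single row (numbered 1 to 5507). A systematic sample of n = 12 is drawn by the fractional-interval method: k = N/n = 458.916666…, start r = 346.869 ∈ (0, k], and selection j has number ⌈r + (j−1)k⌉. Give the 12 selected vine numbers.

j=1: r + 0k = 346.869 → ⌈·⌉ = 347
j=2: r + 1k = 805.785666… → ⌈·⌉ = 806
j=3: r + 2k = 1264.702333… → ⌈·⌉ = 1265
j=4: r + 3k = 1723.619 → ⌈·⌉ = 1724
j=5: r + 4k = 2182.535666… → ⌈·⌉ = 2183
j=6: r + 5k = 2641.452333… → ⌈·⌉ = 2642
j=7: r + 6k = 3100.369 → ⌈·⌉ = 3101
j=8: r + 7k = 3559.285666… → ⌈·⌉ = 3560
j=9: r + 8k = 4018.202333… → ⌈·⌉ = 4019
j=10: r + 9k = 4477.119 → ⌈·⌉ = 4478
j=11: r + 10k = 4936.035666… → ⌈·⌉ = 4937
j=12: r + 11k = 5394.952333… → ⌈·⌉ = 5395

347, 806, 1265, 1724, 2183, 2642, 3101, 3560, 4019, 4478, 4937, 5395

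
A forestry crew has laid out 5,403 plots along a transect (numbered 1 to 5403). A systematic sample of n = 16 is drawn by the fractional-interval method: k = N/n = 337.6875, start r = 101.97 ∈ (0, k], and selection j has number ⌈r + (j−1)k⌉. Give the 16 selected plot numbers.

102, 440, 778, 1116, 1453, 1791, 2129, 2466, 2804, 3142, 3479, 3817, 4155, 4492, 4830, 5168

j=1: r + 0k = 101.97 → ⌈·⌉ = 102
j=2: r + 1k = 439.6575 → ⌈·⌉ = 440
j=3: r + 2k = 777.345 → ⌈·⌉ = 778
j=4: r + 3k = 1115.0325 → ⌈·⌉ = 1116
j=5: r + 4k = 1452.72 → ⌈·⌉ = 1453
j=6: r + 5k = 1790.4075 → ⌈·⌉ = 1791
j=7: r + 6k = 2128.095 → ⌈·⌉ = 2129
j=8: r + 7k = 2465.7825 → ⌈·⌉ = 2466
j=9: r + 8k = 2803.47 → ⌈·⌉ = 2804
j=10: r + 9k = 3141.1575 → ⌈·⌉ = 3142
j=11: r + 10k = 3478.845 → ⌈·⌉ = 3479
j=12: r + 11k = 3816.5325 → ⌈·⌉ = 3817
j=13: r + 12k = 4154.22 → ⌈·⌉ = 4155
j=14: r + 13k = 4491.9075 → ⌈·⌉ = 4492
j=15: r + 14k = 4829.595 → ⌈·⌉ = 4830
j=16: r + 15k = 5167.2825 → ⌈·⌉ = 5168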